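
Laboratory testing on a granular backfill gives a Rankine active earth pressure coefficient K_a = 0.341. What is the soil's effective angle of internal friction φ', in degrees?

29.4°

K_a = tan²(45° − φ/2) ⇒ 45° − φ/2 = arctan(√0.341) = 30.28°.
φ = 2(45° − 30.28°) = 29.43°.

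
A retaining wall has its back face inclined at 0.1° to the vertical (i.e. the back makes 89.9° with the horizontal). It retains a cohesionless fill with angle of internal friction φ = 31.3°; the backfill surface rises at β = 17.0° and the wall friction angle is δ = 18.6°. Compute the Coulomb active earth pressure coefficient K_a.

0.364

K_a = sin²(α+φ) / [sin²α · sin(α−δ) · (1 + √{sin(φ+δ)sin(φ−β) / (sin(α−δ)sin(α+β))})²].
With α = 89.9°, φ = 31.3°, δ = 18.6°, β = 17.0°: K_a = 0.3641.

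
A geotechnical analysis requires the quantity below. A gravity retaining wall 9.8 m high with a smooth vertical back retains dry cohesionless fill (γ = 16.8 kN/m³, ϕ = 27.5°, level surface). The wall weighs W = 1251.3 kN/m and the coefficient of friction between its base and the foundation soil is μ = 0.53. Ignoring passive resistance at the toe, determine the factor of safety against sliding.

2.23

K_a = tan²(45° − 27.5°/2) = 0.3682.
P_a = ½K_aγH² = 0.5×0.3682×16.8×9.8² = 297.1 kN/m, acting at H/3 = 3.267 m above the base.
FS_sliding = μW / P_a = 0.53×1251.3 / 297.1 = 2.233.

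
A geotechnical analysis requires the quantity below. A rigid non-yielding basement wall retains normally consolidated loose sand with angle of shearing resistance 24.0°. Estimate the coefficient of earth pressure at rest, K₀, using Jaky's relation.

0.593

K₀ = 1 − sin φ' = 1 − sin 24.0° = 0.5933.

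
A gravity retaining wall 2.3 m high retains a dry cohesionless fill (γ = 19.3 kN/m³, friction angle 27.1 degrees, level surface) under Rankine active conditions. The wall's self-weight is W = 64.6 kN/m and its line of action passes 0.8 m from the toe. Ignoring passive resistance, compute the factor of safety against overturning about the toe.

3.53

K_a = tan²(45° − 27.1°/2) = 0.3741.
P_a = ½K_aγH² = 0.5×0.3741×19.3×2.3² = 19.09 kN/m, acting at H/3 = 0.7667 m above the base.
Overturning moment M_o = P_a × H/3 = 19.09 × 0.7667 = 14.64.
Resisting moment M_r = W × 0.8 = 64.6 × 0.8 = 51.68.
FS_overturning = M_r/M_o = 51.68/14.64 = 3.530.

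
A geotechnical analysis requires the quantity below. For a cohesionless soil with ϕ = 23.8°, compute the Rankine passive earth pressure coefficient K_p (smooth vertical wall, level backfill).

K_p = (1 + sin φ)/(1 − sin φ) = tan²(45° + 23.8°/2) = 2.353.

2.35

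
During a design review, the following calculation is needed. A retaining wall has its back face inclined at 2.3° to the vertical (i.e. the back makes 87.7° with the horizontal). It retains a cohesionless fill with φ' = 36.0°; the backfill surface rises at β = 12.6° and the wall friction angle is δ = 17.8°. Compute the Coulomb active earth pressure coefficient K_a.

K_a = sin²(α+φ) / [sin²α · sin(α−δ) · (1 + √{sin(φ+δ)sin(φ−β) / (sin(α−δ)sin(α+β))})²].
With α = 87.7°, φ = 36.0°, δ = 17.8°, β = 12.6°: K_a = 0.2924.

0.292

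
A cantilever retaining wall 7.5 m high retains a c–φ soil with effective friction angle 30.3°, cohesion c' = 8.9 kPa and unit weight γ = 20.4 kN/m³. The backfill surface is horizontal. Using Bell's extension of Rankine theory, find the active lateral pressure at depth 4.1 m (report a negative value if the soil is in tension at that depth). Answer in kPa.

17.3 kPa

K_a = (1 − sin φ)/(1 + sin φ) = 0.3293.
σ_a = K_a γ z − 2c√K_a = 0.3293×20.4×4.1 − 2×8.9×0.5739 = 17.33 kPa.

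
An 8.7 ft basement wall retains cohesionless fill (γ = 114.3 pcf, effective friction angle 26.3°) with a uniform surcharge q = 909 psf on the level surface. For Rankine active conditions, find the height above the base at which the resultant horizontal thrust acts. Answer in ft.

3.84 ft

K_a = 0.3859.
Triangular part P₁ = ½K_aγH² = 1669 at H/3 = 2.900 ft; rectangular part P₂ = K_a q H = 3052 at H/2 = 4.350 ft.
ȳ = (P₁·2.900 + P₂·4.350)/(P₁+P₂) = 3.837 ft.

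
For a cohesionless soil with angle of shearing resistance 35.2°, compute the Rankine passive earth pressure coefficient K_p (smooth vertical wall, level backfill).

K_p = (1 + sin φ)/(1 − sin φ) = tan²(45° + 35.2°/2) = 3.722.

3.72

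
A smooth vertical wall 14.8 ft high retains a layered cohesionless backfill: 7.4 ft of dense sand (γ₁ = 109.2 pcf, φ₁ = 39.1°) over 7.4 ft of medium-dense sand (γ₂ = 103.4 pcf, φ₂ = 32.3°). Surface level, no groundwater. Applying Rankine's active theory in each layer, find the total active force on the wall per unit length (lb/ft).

K_a1 = tan²(45°−39.1°/2) = 0.2265; K_a2 = tan²(45°−32.3°/2) = 0.3035.
Layer 1: σ at base = K_a1 γ₁ h₁ = 183.0 psf; P₁ = ½×183.0×7.4 = 677.2.
Layer 2: σ_v at top = γ₁h₁ = 808.1; σ_h top = K_a2×808.1 = 245.2; σ_h base = K_a2×(808.1+103.4×7.4) = 477.4.
P₂ = ½(245.2+477.4)×7.4 = 2674. Total P_a = 677.2+2674 = 3351 lb/ft.

3350 lb/ft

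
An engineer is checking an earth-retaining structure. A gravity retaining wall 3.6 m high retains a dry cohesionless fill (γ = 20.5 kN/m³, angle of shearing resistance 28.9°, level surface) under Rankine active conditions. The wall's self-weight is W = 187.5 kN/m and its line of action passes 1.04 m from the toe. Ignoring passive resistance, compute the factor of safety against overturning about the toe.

3.51

K_a = tan²(45° − 28.9°/2) = 0.3484.
P_a = ½K_aγH² = 0.5×0.3484×20.5×3.6² = 46.28 kN/m, acting at H/3 = 1.200 m above the base.
Overturning moment M_o = P_a × H/3 = 46.28 × 1.200 = 55.53.
Resisting moment M_r = W × 1.04 = 187.5 × 1.04 = 195.0.
FS_overturning = M_r/M_o = 195.0/55.53 = 3.512.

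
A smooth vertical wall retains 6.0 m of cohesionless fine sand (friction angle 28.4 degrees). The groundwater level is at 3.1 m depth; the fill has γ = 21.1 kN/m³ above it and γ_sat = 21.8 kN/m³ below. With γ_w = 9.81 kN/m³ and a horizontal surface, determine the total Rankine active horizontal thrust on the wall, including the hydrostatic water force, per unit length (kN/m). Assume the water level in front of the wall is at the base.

163 kN/m

K_a = tan²(45° − φ/2) = 0.3554.
γ' = 21.8 − 9.81 = 11.99 kN/m³. Depth below WT = 2.9 m.
σ'_h at WT = K_a γ d_w = 23.24 kPa; at base = 23.24 + K_a γ' × 2.9 = 35.60 kPa.
P₁ (0–3.1 m) = ½×23.24×3.1 = 36.03. P₂ (3.1–6.0 m) = ½(23.24+35.60)×2.9 = 85.32.
P_w = ½ γ_w h₂² = 0.5×9.81×2.9² = 41.25. Total = 36.03+85.32+41.25 = 162.6 kN/m.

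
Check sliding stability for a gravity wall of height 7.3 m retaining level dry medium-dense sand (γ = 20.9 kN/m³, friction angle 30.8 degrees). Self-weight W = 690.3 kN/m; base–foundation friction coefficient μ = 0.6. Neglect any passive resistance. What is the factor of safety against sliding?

K_a = tan²(45° − 30.8°/2) = 0.3227.
P_a = ½K_aγH² = 0.5×0.3227×20.9×7.3² = 179.7 kN/m, acting at H/3 = 2.433 m above the base.
FS_sliding = μW / P_a = 0.6×690.3 / 179.7 = 2.305.

2.30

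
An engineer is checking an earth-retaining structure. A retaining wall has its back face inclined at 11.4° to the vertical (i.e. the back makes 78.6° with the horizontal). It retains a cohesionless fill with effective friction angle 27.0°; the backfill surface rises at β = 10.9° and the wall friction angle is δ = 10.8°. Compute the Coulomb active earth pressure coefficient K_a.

0.511

K_a = sin²(α+φ) / [sin²α · sin(α−δ) · (1 + √{sin(φ+δ)sin(φ−β) / (sin(α−δ)sin(α+β))})²].
With α = 78.6°, φ = 27.0°, δ = 10.8°, β = 10.9°: K_a = 0.5110.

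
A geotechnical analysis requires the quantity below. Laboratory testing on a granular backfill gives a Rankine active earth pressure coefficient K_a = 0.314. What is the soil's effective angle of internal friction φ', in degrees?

31.5°

K_a = tan²(45° − φ/2) ⇒ 45° − φ/2 = arctan(√0.314) = 29.26°.
φ = 2(45° − 29.26°) = 31.47°.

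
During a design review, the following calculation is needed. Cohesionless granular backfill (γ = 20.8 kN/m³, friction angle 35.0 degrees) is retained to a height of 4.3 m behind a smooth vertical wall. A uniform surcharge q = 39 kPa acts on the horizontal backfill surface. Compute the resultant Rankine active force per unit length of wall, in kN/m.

97.6 kN/m

K_a = tan²(45° − φ/2) = 0.2710.
Soil triangle: ½ K_a γ H² = 0.5×0.2710×20.8×4.3² = 52.11 kN/m.
Surcharge rectangle: K_a q H = 0.2710×39×4.3 = 45.45 kN/m.
Total = 52.11 + 45.45 = 97.56 kN/m.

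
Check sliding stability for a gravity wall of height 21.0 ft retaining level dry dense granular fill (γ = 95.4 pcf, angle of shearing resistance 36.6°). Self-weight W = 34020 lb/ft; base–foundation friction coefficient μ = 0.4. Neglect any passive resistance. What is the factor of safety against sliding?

K_a = tan²(45° − 36.6°/2) = 0.2530.
P_a = ½K_aγH² = 0.5×0.2530×95.4×21.0² = 5321 lb/ft, acting at H/3 = 7.000 ft above the base.
FS_sliding = μW / P_a = 0.4×34020 / 5321 = 2.557.

2.56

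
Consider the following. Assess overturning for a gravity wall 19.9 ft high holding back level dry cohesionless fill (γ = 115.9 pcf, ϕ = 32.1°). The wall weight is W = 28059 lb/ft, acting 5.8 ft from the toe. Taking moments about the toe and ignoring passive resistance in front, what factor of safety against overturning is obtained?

K_a = tan²(45° − 32.1°/2) = 0.3060.
P_a = ½K_aγH² = 0.5×0.3060×115.9×19.9² = 7022 lb/ft, acting at H/3 = 6.633 ft above the base.
Overturning moment M_o = P_a × H/3 = 7022 × 6.633 = 46580.
Resisting moment M_r = W × 5.8 = 28059 × 5.8 = 162700.
FS_overturning = M_r/M_o = 162700/46580 = 3.494.

3.49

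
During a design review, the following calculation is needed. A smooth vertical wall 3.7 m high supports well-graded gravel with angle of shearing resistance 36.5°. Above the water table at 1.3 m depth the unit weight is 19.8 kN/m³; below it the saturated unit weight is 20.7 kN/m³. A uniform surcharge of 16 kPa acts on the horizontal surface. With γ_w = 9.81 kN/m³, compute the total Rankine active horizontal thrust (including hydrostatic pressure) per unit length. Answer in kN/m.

K_a = tan²(45° − φ/2) = 0.2541.
γ' = 20.7 − 9.81 = 10.89 kN/m³. h₂ = H − d_w = 2.4 m.
σ'_h: at surface K_a·q = 4.065; at WT K_a(q+γd_w) = 10.60; at base K_a(q+γd_w+γ'h₂) = 17.24 kPa.
P₁ = ½(4.065+10.60)×1.3 = 9.535; P₂ = ½(10.60+17.24)×2.4 = 33.42; P_w = ½γ_w h₂² = 28.25.
Total = 9.535+33.42+28.25 = 71.21 kN/m.

71.2 kN/m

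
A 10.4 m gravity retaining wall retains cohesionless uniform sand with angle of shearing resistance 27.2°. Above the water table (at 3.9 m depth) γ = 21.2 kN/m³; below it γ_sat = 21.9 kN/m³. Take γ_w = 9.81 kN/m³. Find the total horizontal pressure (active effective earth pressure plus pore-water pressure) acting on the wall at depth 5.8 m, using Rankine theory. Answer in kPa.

58.0 kPa

K_a = (1 − sin φ)/(1 + sin φ) = 0.3726.
γ' = 21.9 − 9.81 = 12.09 kN/m³.
Effective vertical stress at 5.8 m: σ'_v = 21.2×3.9 + 12.09×1.90 = 105.7 kPa.
σ'_h = K_a σ'_v = 0.3726 × 105.7 = 39.36 kPa; u = γ_w × 1.90 = 18.64 kPa.
Total σ_h = 39.36 + 18.64 = 58.00 kPa.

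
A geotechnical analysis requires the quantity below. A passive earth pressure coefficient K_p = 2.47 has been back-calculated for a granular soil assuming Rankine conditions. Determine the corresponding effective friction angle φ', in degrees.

K_p = (1+sin φ)/(1−sin φ) ⇒ sin φ = (K_p − 1)/(K_p + 1) = 0.4236.
φ = arcsin(0.4236) = 25.06°.

25.1°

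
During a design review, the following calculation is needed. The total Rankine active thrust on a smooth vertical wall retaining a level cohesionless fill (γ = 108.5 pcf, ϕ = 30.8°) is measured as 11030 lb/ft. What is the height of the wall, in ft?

K_a = 0.3227. P_a = ½ K_a γ H² ⇒ H = √(2P_a/(K_a γ)).
H = √(2×11030/(0.3227×108.5)) = 25.10 ft.

25.1 ft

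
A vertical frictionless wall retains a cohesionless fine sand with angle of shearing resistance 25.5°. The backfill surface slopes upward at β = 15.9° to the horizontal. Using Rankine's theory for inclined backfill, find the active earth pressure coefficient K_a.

0.468

K_a = cos β · (cos β − √(cos²β − cos²φ)) / (cos β + √(cos²β − cos²φ)).
cos β = 0.9617, cos φ = 0.9026, √(cos²β − cos²φ) = 0.3321.
K_a = 0.9617 × (0.9617 − 0.3321)/(0.9617 + 0.3321) = 0.4680.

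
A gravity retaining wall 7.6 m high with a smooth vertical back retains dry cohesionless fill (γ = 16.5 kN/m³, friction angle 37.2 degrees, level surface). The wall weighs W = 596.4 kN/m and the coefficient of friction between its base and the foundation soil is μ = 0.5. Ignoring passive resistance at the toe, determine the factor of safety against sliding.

2.54

K_a = tan²(45° − 37.2°/2) = 0.2464.
P_a = ½K_aγH² = 0.5×0.2464×16.5×7.6² = 117.4 kN/m, acting at H/3 = 2.533 m above the base.
FS_sliding = μW / P_a = 0.5×596.4 / 117.4 = 2.540.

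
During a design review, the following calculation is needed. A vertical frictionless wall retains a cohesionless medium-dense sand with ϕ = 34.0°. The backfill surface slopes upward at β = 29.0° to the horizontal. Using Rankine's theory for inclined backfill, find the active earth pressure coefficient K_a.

K_a = cos β · (cos β − √(cos²β − cos²φ)) / (cos β + √(cos²β − cos²φ)).
cos β = 0.8746, cos φ = 0.8290, √(cos²β − cos²φ) = 0.2787.
K_a = 0.8746 × (0.8746 − 0.2787)/(0.8746 + 0.2787) = 0.4520.

0.452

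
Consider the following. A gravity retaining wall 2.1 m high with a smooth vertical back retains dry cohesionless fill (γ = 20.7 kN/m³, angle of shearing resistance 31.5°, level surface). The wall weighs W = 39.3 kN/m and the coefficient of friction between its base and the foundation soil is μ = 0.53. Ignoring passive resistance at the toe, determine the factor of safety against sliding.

1.46

K_a = tan²(45° − 31.5°/2) = 0.3136.
P_a = ½K_aγH² = 0.5×0.3136×20.7×2.1² = 14.32 kN/m, acting at H/3 = 0.7000 m above the base.
FS_sliding = μW / P_a = 0.53×39.3 / 14.32 = 1.455.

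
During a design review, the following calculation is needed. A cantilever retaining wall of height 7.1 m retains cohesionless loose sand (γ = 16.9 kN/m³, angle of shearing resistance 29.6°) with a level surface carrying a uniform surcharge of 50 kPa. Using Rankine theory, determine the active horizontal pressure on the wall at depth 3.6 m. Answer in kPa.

37.5 kPa

K_a = (1 − sin φ)/(1 + sin φ) = 0.3387.
σ_v = γz + q = 16.9 × 3.6 + 50 = 110.8 kPa.
σ_h = K_a σ_v = 0.3387 × 110.8 = 37.55 kPa.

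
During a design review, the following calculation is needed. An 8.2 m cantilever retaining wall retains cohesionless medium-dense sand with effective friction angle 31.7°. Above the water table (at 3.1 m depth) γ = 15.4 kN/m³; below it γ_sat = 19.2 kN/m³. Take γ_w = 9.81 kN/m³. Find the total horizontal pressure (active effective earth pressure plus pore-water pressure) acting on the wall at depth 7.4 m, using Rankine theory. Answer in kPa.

69.6 kPa

K_a = (1 − sin φ)/(1 + sin φ) = 0.3111.
γ' = 19.2 − 9.81 = 9.390 kN/m³.
Effective vertical stress at 7.4 m: σ'_v = 15.4×3.1 + 9.390×4.30 = 88.12 kPa.
σ'_h = K_a σ'_v = 0.3111 × 88.12 = 27.41 kPa; u = γ_w × 4.30 = 42.18 kPa.
Total σ_h = 27.41 + 42.18 = 69.59 kPa.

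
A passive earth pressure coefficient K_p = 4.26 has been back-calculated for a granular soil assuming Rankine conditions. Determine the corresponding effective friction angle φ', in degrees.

K_p = (1+sin φ)/(1−sin φ) ⇒ sin φ = (K_p − 1)/(K_p + 1) = 0.6198.
φ = arcsin(0.6198) = 38.30°.

38.3°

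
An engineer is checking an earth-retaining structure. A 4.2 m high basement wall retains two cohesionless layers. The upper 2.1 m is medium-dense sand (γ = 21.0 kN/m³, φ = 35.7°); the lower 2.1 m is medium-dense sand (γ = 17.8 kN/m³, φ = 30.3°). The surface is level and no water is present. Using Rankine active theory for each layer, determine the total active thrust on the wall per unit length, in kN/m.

55.6 kN/m

K_a1 = tan²(45°−35.7°/2) = 0.2630; K_a2 = tan²(45°−30.3°/2) = 0.3293.
Layer 1: σ at base = K_a1 γ₁ h₁ = 11.60 kPa; P₁ = ½×11.60×2.1 = 12.18.
Layer 2: σ_v at top = γ₁h₁ = 44.10; σ_h top = K_a2×44.10 = 14.52; σ_h base = K_a2×(44.10+17.8×2.1) = 26.83.
P₂ = ½(14.52+26.83)×2.1 = 43.42. Total P_a = 12.18+43.42 = 55.60 kN/m.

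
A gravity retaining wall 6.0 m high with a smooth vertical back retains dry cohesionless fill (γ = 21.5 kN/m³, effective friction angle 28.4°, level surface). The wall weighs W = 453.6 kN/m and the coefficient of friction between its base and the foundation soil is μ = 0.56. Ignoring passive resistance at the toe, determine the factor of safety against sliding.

1.85

K_a = tan²(45° − 28.4°/2) = 0.3554.
P_a = ½K_aγH² = 0.5×0.3554×21.5×6.0² = 137.5 kN/m, acting at H/3 = 2.000 m above the base.
FS_sliding = μW / P_a = 0.56×453.6 / 137.5 = 1.847.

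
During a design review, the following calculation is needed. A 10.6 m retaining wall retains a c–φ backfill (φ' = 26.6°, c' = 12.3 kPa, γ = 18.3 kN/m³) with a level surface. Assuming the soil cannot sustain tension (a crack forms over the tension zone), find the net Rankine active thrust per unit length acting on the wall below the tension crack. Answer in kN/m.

248 kN/m

K_a = 0.3814; √K_a = 0.6176.
Tension-crack depth z_c = 2c/(γ√K_a) = 2×12.3/(18.3×0.6176) = 2.177 m.
σ_a at base = K_a γ H − 2c√K_a = 0.3814×18.3×10.6 − 2×12.3×0.6176 = 58.80 kPa.
P_a = ½ × 58.80 × (H − z_c) = 0.5×58.80×8.423 = 247.6 kN/m.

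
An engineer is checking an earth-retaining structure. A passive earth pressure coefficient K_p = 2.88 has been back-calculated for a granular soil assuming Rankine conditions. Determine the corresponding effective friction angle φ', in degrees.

K_p = (1+sin φ)/(1−sin φ) ⇒ sin φ = (K_p − 1)/(K_p + 1) = 0.4845.
φ = arcsin(0.4845) = 28.98°.

29.0°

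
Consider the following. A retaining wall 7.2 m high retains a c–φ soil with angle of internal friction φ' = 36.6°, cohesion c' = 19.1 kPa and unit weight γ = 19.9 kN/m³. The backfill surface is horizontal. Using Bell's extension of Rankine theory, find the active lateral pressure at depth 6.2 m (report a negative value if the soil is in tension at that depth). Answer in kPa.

12.0 kPa

K_a = (1 − sin φ)/(1 + sin φ) = 0.2530.
σ_a = K_a γ z − 2c√K_a = 0.2530×19.9×6.2 − 2×19.1×0.5029 = 12.00 kPa.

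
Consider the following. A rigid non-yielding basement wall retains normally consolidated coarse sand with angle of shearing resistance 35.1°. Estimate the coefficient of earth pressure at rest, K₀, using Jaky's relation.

K₀ = 1 − sin φ' = 1 − sin 35.1° = 0.4250.

0.425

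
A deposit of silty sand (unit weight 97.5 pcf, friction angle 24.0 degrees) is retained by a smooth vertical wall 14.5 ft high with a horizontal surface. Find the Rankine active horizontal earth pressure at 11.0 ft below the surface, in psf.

452 psf

K_a = (1 − sin φ)/(1 + sin φ) = 0.4217.
σ_h = K_a γ z = 0.4217 × 97.5 × 11.0 = 452.3 psf.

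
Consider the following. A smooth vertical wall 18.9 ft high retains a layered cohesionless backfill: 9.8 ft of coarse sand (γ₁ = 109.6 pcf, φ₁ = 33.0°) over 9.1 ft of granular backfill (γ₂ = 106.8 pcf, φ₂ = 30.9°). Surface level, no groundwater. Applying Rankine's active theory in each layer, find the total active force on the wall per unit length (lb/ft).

K_a1 = tan²(45°−33.0°/2) = 0.2948; K_a2 = tan²(45°−30.9°/2) = 0.3214.
Layer 1: σ at base = K_a1 γ₁ h₁ = 316.6 psf; P₁ = ½×316.6×9.8 = 1552.
Layer 2: σ_v at top = γ₁h₁ = 1074; σ_h top = K_a2×1074 = 345.2; σ_h base = K_a2×(1074+106.8×9.1) = 657.6.
P₂ = ½(345.2+657.6)×9.1 = 4563. Total P_a = 1552+4563 = 6114 lb/ft.

6110 lb/ft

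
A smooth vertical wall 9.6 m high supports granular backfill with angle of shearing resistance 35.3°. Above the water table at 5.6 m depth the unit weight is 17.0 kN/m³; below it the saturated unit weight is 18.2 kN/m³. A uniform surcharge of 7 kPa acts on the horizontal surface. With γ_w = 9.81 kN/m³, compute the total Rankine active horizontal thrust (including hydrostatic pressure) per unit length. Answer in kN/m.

288 kN/m

K_a = tan²(45° − φ/2) = 0.2675.
γ' = 18.2 − 9.81 = 8.390 kN/m³. h₂ = H − d_w = 4.0 m.
σ'_h: at surface K_a·q = 1.873; at WT K_a(q+γd_w) = 27.34; at base K_a(q+γd_w+γ'h₂) = 36.32 kPa.
P₁ = ½(1.873+27.34)×5.6 = 81.80; P₂ = ½(27.34+36.32)×4.0 = 127.3; P_w = ½γ_w h₂² = 78.48.
Total = 81.80+127.3+78.48 = 287.6 kN/m.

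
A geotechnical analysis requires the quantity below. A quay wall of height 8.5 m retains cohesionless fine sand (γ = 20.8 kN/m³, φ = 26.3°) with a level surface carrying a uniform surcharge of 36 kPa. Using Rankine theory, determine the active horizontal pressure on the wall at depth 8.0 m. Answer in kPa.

K_a = (1 − sin φ)/(1 + sin φ) = 0.3859.
σ_v = γz + q = 20.8 × 8.0 + 36 = 202.4 kPa.
σ_h = K_a σ_v = 0.3859 × 202.4 = 78.11 kPa.

78.1 kPa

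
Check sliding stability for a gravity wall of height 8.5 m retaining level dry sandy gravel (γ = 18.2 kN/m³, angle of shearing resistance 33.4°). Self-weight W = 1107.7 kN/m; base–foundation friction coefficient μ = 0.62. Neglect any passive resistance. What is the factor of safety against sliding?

K_a = tan²(45° − 33.4°/2) = 0.2899.
P_a = ½K_aγH² = 0.5×0.2899×18.2×8.5² = 190.6 kN/m, acting at H/3 = 2.833 m above the base.
FS_sliding = μW / P_a = 0.62×1107.7 / 190.6 = 3.603.

3.60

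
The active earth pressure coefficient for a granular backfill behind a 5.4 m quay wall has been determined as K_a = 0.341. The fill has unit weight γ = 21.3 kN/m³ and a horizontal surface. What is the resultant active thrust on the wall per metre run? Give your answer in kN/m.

106 kN/m

P = ½ K_a γ H² = 0.5 × 0.341 × 21.3 × 5.4² = 105.9 kN/m.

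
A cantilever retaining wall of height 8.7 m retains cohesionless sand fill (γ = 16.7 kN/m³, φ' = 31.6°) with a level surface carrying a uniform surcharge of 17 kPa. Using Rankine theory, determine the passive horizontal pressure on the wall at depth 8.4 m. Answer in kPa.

K_p = (1 + sin φ)/(1 − sin φ) = 3.202.
σ_v = γz + q = 16.7 × 8.4 + 17 = 157.3 kPa.
σ_h = K_p σ_v = 3.202 × 157.3 = 503.5 kPa.

504 kPa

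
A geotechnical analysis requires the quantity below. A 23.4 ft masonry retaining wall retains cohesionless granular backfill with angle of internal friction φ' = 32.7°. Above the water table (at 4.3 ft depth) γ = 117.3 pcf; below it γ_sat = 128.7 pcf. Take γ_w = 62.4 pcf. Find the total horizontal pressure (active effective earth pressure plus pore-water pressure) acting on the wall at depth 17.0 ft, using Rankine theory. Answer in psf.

1190 psf

K_a = (1 − sin φ)/(1 + sin φ) = 0.2985.
γ' = 128.7 − 62.4 = 66.30 pcf.
Effective vertical stress at 17.0 ft: σ'_v = 117.3×4.3 + 66.30×12.7 = 1346 psf.
σ'_h = K_a σ'_v = 0.2985 × 1346 = 401.9 psf; u = γ_w × 12.7 = 792.5 psf.
Total σ_h = 401.9 + 792.5 = 1194 psf.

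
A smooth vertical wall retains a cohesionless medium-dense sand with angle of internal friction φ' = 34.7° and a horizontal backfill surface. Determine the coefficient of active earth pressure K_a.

K_a = tan²(45° − φ/2) = tan²(27.65°) = 0.2745.

0.274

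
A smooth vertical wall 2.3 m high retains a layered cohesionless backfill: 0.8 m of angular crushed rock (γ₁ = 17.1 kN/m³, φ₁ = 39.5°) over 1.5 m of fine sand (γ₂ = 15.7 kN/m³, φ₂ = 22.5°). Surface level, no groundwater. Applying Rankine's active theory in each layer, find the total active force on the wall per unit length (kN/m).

K_a1 = tan²(45°−39.5°/2) = 0.2224; K_a2 = tan²(45°−22.5°/2) = 0.4465.
Layer 1: σ at base = K_a1 γ₁ h₁ = 3.043 kPa; P₁ = ½×3.043×0.8 = 1.217.
Layer 2: σ_v at top = γ₁h₁ = 13.68; σ_h top = K_a2×13.68 = 6.108; σ_h base = K_a2×(13.68+15.7×1.5) = 16.62.
P₂ = ½(6.108+16.62)×1.5 = 17.05. Total P_a = 1.217+17.05 = 18.26 kN/m.

18.3 kN/m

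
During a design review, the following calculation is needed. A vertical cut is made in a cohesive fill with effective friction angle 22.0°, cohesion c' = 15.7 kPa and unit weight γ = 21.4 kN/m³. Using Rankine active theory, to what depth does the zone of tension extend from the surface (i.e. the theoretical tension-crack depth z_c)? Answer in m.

2.18 m

K_a = tan²(45° − 22.0°/2) = 0.4550; √K_a = 0.6745.
The active pressure is zero where K_a γ z = 2c√K_a, so z_c = 2c/(γ√K_a) = 2×15.7/(21.4×0.6745) = 2.175 m.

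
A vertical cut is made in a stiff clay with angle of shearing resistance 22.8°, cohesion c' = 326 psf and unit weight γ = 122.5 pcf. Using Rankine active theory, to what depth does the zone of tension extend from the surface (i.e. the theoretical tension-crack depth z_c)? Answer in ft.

8.01 ft

K_a = tan²(45° − 22.8°/2) = 0.4414; √K_a = 0.6644.
The active pressure is zero where K_a γ z = 2c√K_a, so z_c = 2c/(γ√K_a) = 2×326/(122.5×0.6644) = 8.011 ft.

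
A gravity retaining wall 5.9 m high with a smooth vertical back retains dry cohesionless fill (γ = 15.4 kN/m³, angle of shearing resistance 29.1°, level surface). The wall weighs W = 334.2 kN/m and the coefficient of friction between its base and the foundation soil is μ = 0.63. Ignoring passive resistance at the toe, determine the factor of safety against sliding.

2.27

K_a = tan²(45° − 29.1°/2) = 0.3456.
P_a = ½K_aγH² = 0.5×0.3456×15.4×5.9² = 92.63 kN/m, acting at H/3 = 1.967 m above the base.
FS_sliding = μW / P_a = 0.63×334.2 / 92.63 = 2.273.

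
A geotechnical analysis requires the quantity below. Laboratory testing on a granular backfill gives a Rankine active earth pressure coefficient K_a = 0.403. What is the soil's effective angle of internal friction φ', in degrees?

K_a = tan²(45° − φ/2) ⇒ 45° − φ/2 = arctan(√0.403) = 32.41°.
φ = 2(45° − 32.41°) = 25.18°.

25.2°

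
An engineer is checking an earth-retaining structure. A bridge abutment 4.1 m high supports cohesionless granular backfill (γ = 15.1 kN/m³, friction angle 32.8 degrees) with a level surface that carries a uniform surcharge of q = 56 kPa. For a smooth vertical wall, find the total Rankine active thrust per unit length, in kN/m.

K_a = tan²(45° − φ/2) = 0.2973.
Soil triangle: ½ K_a γ H² = 0.5×0.2973×15.1×4.1² = 37.73 kN/m.
Surcharge rectangle: K_a q H = 0.2973×56×4.1 = 68.25 kN/m.
Total = 37.73 + 68.25 = 106.0 kN/m.

106 kN/m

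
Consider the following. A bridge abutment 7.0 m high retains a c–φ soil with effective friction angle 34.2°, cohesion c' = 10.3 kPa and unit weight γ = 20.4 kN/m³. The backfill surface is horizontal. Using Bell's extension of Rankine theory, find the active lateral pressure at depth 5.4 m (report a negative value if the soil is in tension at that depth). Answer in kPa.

20.0 kPa

K_a = (1 − sin φ)/(1 + sin φ) = 0.2803.
σ_a = K_a γ z − 2c√K_a = 0.2803×20.4×5.4 − 2×10.3×0.5295 = 19.98 kPa.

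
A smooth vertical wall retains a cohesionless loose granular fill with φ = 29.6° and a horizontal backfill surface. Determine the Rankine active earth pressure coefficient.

0.339

K_a = tan²(45° − φ/2) = tan²(30.20°) = 0.3387.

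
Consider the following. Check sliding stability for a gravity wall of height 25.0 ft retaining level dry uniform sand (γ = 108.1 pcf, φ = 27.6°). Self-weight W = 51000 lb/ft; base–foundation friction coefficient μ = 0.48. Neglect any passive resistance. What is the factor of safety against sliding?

1.98

K_a = tan²(45° − 27.6°/2) = 0.3668.
P_a = ½K_aγH² = 0.5×0.3668×108.1×25.0² = 12390 lb/ft, acting at H/3 = 8.333 ft above the base.
FS_sliding = μW / P_a = 0.48×51000 / 12390 = 1.976.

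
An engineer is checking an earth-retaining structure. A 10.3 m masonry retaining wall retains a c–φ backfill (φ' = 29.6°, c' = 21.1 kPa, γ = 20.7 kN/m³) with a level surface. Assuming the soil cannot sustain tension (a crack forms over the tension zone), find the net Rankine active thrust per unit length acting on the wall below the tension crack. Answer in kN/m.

K_a = 0.3387; √K_a = 0.5820.
Tension-crack depth z_c = 2c/(γ√K_a) = 2×21.1/(20.7×0.5820) = 3.503 m.
σ_a at base = K_a γ H − 2c√K_a = 0.3387×20.7×10.3 − 2×21.1×0.5820 = 47.66 kPa.
P_a = ½ × 47.66 × (H − z_c) = 0.5×47.66×6.797 = 162.0 kN/m.

162 kN/m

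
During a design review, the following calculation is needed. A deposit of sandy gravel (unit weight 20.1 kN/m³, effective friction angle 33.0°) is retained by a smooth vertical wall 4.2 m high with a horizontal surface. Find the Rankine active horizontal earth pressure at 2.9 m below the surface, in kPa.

17.2 kPa

K_a = (1 − sin φ)/(1 + sin φ) = 0.2948.
σ_h = K_a γ z = 0.2948 × 20.1 × 2.9 = 17.18 kPa.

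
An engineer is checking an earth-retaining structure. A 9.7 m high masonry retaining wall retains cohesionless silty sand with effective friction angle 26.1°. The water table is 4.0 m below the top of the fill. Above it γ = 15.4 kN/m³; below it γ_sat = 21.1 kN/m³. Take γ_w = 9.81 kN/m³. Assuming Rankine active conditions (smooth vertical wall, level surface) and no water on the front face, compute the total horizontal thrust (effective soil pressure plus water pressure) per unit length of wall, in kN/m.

415 kN/m

K_a = tan²(45° − φ/2) = 0.3889.
γ' = 21.1 − 9.81 = 11.29 kN/m³. Depth below WT = 5.7 m.
σ'_h at WT = K_a γ d_w = 23.96 kPa; at base = 23.96 + K_a γ' × 5.7 = 48.99 kPa.
P₁ (0–4.0 m) = ½×23.96×4.0 = 47.92. P₂ (4.0–9.7 m) = ½(23.96+48.99)×5.7 = 207.9.
P_w = ½ γ_w h₂² = 0.5×9.81×5.7² = 159.4. Total = 47.92+207.9+159.4 = 415.2 kN/m.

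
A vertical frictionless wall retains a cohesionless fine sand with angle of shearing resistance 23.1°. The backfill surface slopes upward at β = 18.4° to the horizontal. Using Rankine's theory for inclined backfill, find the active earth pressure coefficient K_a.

K_a = cos β · (cos β − √(cos²β − cos²φ)) / (cos β + √(cos²β − cos²φ)).
cos β = 0.9489, cos φ = 0.9198, √(cos²β − cos²φ) = 0.2330.
K_a = 0.9489 × (0.9489 − 0.2330)/(0.9489 + 0.2330) = 0.5747.

0.575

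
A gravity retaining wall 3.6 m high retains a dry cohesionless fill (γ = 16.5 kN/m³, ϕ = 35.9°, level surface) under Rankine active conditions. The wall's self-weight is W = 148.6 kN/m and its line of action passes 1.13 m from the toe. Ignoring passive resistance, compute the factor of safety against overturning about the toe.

K_a = tan²(45° − 35.9°/2) = 0.2607.
P_a = ½K_aγH² = 0.5×0.2607×16.5×3.6² = 27.88 kN/m, acting at H/3 = 1.200 m above the base.
Overturning moment M_o = P_a × H/3 = 27.88 × 1.200 = 33.45.
Resisting moment M_r = W × 1.13 = 148.6 × 1.13 = 167.9.
FS_overturning = M_r/M_o = 167.9/33.45 = 5.019.

5.02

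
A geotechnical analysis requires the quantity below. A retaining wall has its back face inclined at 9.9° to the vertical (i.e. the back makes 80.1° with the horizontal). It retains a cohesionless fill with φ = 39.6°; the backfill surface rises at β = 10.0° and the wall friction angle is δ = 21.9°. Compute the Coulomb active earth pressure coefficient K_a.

0.311

K_a = sin²(α+φ) / [sin²α · sin(α−δ) · (1 + √{sin(φ+δ)sin(φ−β) / (sin(α−δ)sin(α+β))})²].
With α = 80.1°, φ = 39.6°, δ = 21.9°, β = 10.0°: K_a = 0.3112.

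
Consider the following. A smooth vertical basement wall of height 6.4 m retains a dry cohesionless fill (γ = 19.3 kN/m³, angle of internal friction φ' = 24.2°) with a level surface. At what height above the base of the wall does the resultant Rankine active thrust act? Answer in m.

K_a = 0.4185.
The pressure distribution is triangular, so the resultant acts at H/3 above the base = 6.4/3 = 2.133 m.

2.13 m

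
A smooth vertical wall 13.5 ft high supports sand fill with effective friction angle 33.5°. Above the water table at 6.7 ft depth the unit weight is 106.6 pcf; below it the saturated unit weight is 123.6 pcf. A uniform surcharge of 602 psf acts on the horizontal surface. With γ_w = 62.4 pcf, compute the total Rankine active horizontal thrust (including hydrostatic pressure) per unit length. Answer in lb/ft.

6290 lb/ft

K_a = tan²(45° − φ/2) = 0.2887.
γ' = 123.6 − 62.4 = 61.20 pcf. h₂ = H − d_w = 6.8 ft.
σ'_h: at surface K_a·q = 173.8; at WT K_a(q+γd_w) = 380.0; at base K_a(q+γd_w+γ'h₂) = 500.2 psf.
P₁ = ½(173.8+380.0)×6.7 = 1855; P₂ = ½(380.0+500.2)×6.8 = 2993; P_w = ½γ_w h₂² = 1443.
Total = 1855+2993+1443 = 6291 lb/ft.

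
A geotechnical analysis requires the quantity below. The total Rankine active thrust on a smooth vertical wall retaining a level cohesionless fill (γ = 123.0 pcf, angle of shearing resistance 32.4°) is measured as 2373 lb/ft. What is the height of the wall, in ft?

11.3 ft

K_a = 0.3022. P_a = ½ K_a γ H² ⇒ H = √(2P_a/(K_a γ)).
H = √(2×2373/(0.3022×123.0)) = 11.30 ft.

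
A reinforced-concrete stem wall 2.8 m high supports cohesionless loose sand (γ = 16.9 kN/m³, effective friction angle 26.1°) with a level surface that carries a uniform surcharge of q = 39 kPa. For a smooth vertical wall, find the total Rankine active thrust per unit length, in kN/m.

68.2 kN/m

K_a = tan²(45° − φ/2) = 0.3889.
Soil triangle: ½ K_a γ H² = 0.5×0.3889×16.9×2.8² = 25.77 kN/m.
Surcharge rectangle: K_a q H = 0.3889×39×2.8 = 42.47 kN/m.
Total = 25.77 + 42.47 = 68.24 kN/m.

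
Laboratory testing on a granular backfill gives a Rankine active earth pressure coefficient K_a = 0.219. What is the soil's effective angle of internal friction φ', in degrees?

39.8°

K_a = tan²(45° − φ/2) ⇒ 45° − φ/2 = arctan(√0.219) = 25.08°.
φ = 2(45° − 25.08°) = 39.84°.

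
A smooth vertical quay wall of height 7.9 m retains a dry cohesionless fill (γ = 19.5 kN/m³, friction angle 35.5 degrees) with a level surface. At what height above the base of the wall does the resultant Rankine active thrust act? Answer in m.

2.63 m

K_a = 0.2653.
The pressure distribution is triangular, so the resultant acts at H/3 above the base = 7.9/3 = 2.633 m.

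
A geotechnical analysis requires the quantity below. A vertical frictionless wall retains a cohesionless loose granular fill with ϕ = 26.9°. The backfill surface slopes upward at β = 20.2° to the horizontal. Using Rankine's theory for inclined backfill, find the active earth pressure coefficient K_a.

K_a = cos β · (cos β − √(cos²β − cos²φ)) / (cos β + √(cos²β − cos²φ)).
cos β = 0.9385, cos φ = 0.8918, √(cos²β − cos²φ) = 0.2923.
K_a = 0.9385 × (0.9385 − 0.2923)/(0.9385 + 0.2923) = 0.4927.

0.493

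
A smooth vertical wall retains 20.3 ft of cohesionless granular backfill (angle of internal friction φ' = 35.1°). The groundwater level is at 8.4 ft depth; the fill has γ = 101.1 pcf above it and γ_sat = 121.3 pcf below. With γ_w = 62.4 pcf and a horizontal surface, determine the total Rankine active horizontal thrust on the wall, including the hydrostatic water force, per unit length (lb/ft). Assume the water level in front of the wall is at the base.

9230 lb/ft

K_a = tan²(45° − φ/2) = 0.2698.
γ' = 121.3 − 62.4 = 58.90 pcf. Depth below WT = 11.9 ft.
σ'_h at WT = K_a γ d_w = 229.2 psf; at base = 229.2 + K_a γ' × 11.9 = 418.3 psf.
P₁ (0–8.4 ft) = ½×229.2×8.4 = 962.5. P₂ (8.4–20.3 ft) = ½(229.2+418.3)×11.9 = 3852.
P_w = ½ γ_w h₂² = 0.5×62.4×11.9² = 4418. Total = 962.5+3852+4418 = 9233 lb/ft.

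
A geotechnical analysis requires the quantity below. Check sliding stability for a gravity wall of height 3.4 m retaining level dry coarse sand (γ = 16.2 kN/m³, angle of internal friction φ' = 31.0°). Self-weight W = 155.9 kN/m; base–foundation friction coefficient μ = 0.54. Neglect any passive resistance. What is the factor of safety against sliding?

2.81

K_a = tan²(45° − 31.0°/2) = 0.3201.
P_a = ½K_aγH² = 0.5×0.3201×16.2×3.4² = 29.97 kN/m, acting at H/3 = 1.133 m above the base.
FS_sliding = μW / P_a = 0.54×155.9 / 29.97 = 2.809.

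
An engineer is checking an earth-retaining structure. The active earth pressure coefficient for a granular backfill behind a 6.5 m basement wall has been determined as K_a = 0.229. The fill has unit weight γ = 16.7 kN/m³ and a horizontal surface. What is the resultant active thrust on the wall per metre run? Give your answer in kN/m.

80.8 kN/m

P = ½ K_a γ H² = 0.5 × 0.229 × 16.7 × 6.5² = 80.79 kN/m.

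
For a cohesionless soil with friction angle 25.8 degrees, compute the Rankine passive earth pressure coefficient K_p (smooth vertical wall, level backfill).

2.54

K_p = (1 + sin φ)/(1 − sin φ) = tan²(45° + 25.8°/2) = 2.541.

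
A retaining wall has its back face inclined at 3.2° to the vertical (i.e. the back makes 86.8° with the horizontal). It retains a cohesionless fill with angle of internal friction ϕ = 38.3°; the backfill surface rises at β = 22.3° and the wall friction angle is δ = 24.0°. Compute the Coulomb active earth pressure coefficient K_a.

K_a = sin²(α+φ) / [sin²α · sin(α−δ) · (1 + √{sin(φ+δ)sin(φ−β) / (sin(α−δ)sin(α+β))})²].
With α = 86.8°, φ = 38.3°, δ = 24.0°, β = 22.3°: K_a = 0.3188.

0.319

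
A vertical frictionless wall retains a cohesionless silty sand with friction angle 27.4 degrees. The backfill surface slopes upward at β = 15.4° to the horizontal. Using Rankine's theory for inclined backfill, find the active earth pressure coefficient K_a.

0.423

K_a = cos β · (cos β − √(cos²β − cos²φ)) / (cos β + √(cos²β − cos²φ)).
cos β = 0.9641, cos φ = 0.8878, √(cos²β − cos²φ) = 0.3759.
K_a = 0.9641 × (0.9641 − 0.3759)/(0.9641 + 0.3759) = 0.4232.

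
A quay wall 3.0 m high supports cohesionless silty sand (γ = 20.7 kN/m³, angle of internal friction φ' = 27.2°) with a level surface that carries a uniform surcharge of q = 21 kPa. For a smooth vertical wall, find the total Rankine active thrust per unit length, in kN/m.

58.2 kN/m

K_a = tan²(45° − φ/2) = 0.3726.
Soil triangle: ½ K_a γ H² = 0.5×0.3726×20.7×3.0² = 34.71 kN/m.
Surcharge rectangle: K_a q H = 0.3726×21×3.0 = 23.47 kN/m.
Total = 34.71 + 23.47 = 58.18 kN/m.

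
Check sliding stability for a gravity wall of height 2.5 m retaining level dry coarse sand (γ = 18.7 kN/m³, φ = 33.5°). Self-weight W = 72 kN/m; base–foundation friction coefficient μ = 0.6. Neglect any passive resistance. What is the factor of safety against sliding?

2.56

K_a = tan²(45° − 33.5°/2) = 0.2887.
P_a = ½K_aγH² = 0.5×0.2887×18.7×2.5² = 16.87 kN/m, acting at H/3 = 0.8333 m above the base.
FS_sliding = μW / P_a = 0.6×72 / 16.87 = 2.561.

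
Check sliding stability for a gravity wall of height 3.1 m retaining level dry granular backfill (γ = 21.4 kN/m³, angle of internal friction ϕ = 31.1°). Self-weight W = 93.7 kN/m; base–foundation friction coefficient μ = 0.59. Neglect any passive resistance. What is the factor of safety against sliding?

K_a = tan²(45° − 31.1°/2) = 0.3188.
P_a = ½K_aγH² = 0.5×0.3188×21.4×3.1² = 32.78 kN/m, acting at H/3 = 1.033 m above the base.
FS_sliding = μW / P_a = 0.59×93.7 / 32.78 = 1.686.

1.69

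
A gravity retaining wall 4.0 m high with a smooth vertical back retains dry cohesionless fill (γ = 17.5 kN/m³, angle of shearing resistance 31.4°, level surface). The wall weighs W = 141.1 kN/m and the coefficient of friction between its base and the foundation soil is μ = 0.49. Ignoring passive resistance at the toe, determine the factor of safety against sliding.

1.57

K_a = tan²(45° − 31.4°/2) = 0.3149.
P_a = ½K_aγH² = 0.5×0.3149×17.5×4.0² = 44.09 kN/m, acting at H/3 = 1.333 m above the base.
FS_sliding = μW / P_a = 0.49×141.1 / 44.09 = 1.568.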